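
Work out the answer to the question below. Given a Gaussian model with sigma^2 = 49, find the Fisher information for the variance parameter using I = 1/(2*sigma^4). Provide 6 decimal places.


Fisher information for variance: I(sigma^2) = 1/(2*sigma^4).
sigma^2 = 49, so sigma^4 = 2401.
I = 1/(2*2401) = 1/4802 = 0.000208

0.000208


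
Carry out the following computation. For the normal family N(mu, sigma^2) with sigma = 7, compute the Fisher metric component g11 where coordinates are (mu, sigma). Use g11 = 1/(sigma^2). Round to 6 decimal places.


For the 2-parameter normal family, the Fisher metric has:
  g11 = 1/sigma^2, g22 = 2/sigma^2.
sigma = 7, sigma^2 = 49.
g11 = 0.020408

0.020408


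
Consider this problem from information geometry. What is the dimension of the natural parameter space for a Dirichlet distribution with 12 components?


Exponential family dimension calculation:
Dirichlet with 12 components has 12 natural parameters.

12


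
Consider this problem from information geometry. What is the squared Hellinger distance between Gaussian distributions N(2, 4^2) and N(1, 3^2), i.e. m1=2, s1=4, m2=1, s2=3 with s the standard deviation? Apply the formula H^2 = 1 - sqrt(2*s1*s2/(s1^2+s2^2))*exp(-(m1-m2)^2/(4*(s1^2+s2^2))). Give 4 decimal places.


Squared Hellinger distance for Gaussians:
H^2 = 1 - sqrt(2*s1*s2/(s1^2+s2^2)) * exp(-(m1-m2)^2/(4*(s1^2+s2^2))).
s1^2 = 16, s2^2 = 9, s1^2+s2^2 = 25.
sqrt(2*4*3/(25)) = 0.979796.
(m1-m2)^2 = (1)^2 = 1.
exp(-1/(4*25)) = exp(-0.01) = 0.99005.
H^2 = 1 - 0.979796*0.99005 = 0.0300

0.0300


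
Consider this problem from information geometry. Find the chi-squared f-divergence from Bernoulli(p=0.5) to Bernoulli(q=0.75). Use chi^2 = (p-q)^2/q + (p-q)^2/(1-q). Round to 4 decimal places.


Chi-squared divergence between Bernoulli distributions:
chi^2 = (p-q)^2/q + (p-q)^2/(1-q).
p = 0.5, q = 0.75, p-q = -0.25.
(p-q)^2 = 0.0625.
term1 = 0.0625/0.75 = 0.083333.
term2 = 0.0625/0.25 = 0.25.
chi^2 = 0.083333 + 0.25 = 0.3333

0.3333


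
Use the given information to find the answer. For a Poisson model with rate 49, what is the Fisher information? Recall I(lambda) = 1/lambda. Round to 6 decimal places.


Fisher information for Poisson: I(lambda) = 1/lambda.
lambda = 49.
I(lambda) = 1/49 = 0.020408

0.020408


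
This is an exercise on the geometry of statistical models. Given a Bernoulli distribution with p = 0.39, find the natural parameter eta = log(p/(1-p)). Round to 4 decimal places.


Natural parameter for Bernoulli: eta = log(p/(1-p)).
p = 0.39, 1-p = 0.61.
p/(1-p) = 0.639344.
eta = log(0.639344) = -0.4473

-0.4473


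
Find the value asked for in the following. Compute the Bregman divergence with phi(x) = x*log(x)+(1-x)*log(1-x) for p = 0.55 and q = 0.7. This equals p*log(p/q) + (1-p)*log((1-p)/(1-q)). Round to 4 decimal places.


Bregman divergence with negative entropy generator:
D = p*log(p/q) + (1-p)*log((1-p)/(1-q)).
p = 0.55, q = 0.7.
p*log(p/q) = 0.55*log(0.55/0.7) = -0.132639.
(1-p)*log((1-p)/(1-q)) = 0.45*log(0.45/0.3) = 0.182459.
D = -0.132639 + 0.182459 = 0.0498

0.0498


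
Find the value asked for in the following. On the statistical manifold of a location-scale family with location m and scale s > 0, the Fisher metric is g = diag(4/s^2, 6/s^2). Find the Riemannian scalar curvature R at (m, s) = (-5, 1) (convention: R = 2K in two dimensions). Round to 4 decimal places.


The metric has the form g = (A dm^2 + B ds^2)/s^2 with A = 4, B = 6.
Substitute u = sqrt(A/B)*m: g = B*(du^2 + ds^2)/s^2, i.e. B times the
Poincare upper half-plane metric, which has constant Gaussian curvature -1.
Scaling a 2D metric by a constant c divides the Gaussian curvature by c,
so K = -1/B = -1/(6) = -0.1667 everywhere (the point (m, s) = (-5, 1) is irrelevant:
the curvature is constant).
Scalar curvature in dimension 2: R = 2K = -2/(6) = -0.3333.

-0.3333


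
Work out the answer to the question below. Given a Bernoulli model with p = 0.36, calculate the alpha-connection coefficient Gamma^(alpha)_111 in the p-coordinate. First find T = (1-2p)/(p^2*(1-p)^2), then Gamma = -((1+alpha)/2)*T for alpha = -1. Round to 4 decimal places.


Skewness (Amari-Chentsov) tensor: T = (1-2p)/(p^2*(1-p)^2).
p = 0.36, 1-2p = 0.28, p^2 = 0.1296, (1-p)^2 = 0.4096.
T = 0.28/(0.1296 * 0.4096) = 5.274643.
In the p-coordinate, Gamma^(alpha) = Gamma^(0) - (alpha/2)*T with Gamma^(0) = (1/2)*g'(p) = -T/2,
so Gamma^(alpha) = -((1+alpha)/2)*T.
alpha = -1, -(1+alpha)/2 = 0.0.
Gamma = 0.0 * 5.274643 = 0.0000

0.0000


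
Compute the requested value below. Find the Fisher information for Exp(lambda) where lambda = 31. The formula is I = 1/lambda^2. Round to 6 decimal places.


Fisher information for exponential: I(lambda) = 1/lambda^2.
lambda = 31, lambda^2 = 961.
I = 1/961 = 0.001041

0.001041


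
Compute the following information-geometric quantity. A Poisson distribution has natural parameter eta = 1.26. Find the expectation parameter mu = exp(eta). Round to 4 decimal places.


Expectation parameter for Poisson exponential family:
mu = exp(eta).
eta = 1.26.
mu = exp(1.26) = 3.5254

3.5254


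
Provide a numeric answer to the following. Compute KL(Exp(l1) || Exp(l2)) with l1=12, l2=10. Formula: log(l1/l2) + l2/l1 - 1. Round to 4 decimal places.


KL divergence for exponential family:
KL = log(l1/l2) + l2/l1 - 1.
log(12/10) = 0.182322.
10/12 = 0.833333.
KL = 0.182322 + 0.833333 - 1 = 0.0157

0.0157


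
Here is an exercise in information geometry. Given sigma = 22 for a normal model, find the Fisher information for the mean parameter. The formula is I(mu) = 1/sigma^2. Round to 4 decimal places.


The Fisher information for the mean of a normal distribution is I(mu) = 1/sigma^2.
sigma = 22, so sigma^2 = 484.
I(mu) = 1/484 = 0.0021

0.0021


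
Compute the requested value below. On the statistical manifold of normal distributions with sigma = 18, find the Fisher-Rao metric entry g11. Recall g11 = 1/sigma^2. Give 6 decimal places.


For the 2-parameter normal family, the Fisher metric has:
  g11 = 1/sigma^2, g22 = 2/sigma^2.
sigma = 18, sigma^2 = 324.
g11 = 0.003086

0.003086


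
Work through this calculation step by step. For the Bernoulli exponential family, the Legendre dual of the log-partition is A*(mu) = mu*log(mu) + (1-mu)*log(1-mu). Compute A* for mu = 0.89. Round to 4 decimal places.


Legendre transform for Bernoulli:
A*(mu) = mu*log(mu) + (1-mu)*log(1-mu).
mu = 0.89, 1-mu = 0.11.
mu*log(mu) = 0.89*log(0.89) = -0.103715.
(1-mu)*log(1-mu) = 0.11*log(0.11) = -0.2428.
A* = -0.103715 + -0.2428 = -0.3465

-0.3465


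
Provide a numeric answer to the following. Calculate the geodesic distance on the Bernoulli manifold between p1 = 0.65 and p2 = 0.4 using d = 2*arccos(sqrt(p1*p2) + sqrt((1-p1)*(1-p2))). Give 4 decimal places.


Geodesic distance on Bernoulli manifold:
d(p1,p2) = 2*arccos(sqrt(p1*p2) + sqrt((1-p1)*(1-p2))).
sqrt(p1*p2) = sqrt(0.65*0.4) = 0.509902.
sqrt((1-p1)*(1-p2)) = sqrt(0.35*0.6) = 0.458258.
arg = 0.509902 + 0.458258 = 0.96816.
d = 2*arccos(0.96816) = 0.5061

0.5061


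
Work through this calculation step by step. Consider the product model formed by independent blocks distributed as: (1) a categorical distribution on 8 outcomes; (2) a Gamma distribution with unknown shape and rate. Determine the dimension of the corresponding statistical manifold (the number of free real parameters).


The dimension of a statistical manifold equals the number of free
(independent) real parameters of the model. For a product of independent
blocks the parameter counts add.
- categorical on 8 outcomes (probabilities sum to 1): 8-1 = 7.
- Gamma (shape, rate): 2.
Total = 7 + 2 = 9.
Dimension = 9

9


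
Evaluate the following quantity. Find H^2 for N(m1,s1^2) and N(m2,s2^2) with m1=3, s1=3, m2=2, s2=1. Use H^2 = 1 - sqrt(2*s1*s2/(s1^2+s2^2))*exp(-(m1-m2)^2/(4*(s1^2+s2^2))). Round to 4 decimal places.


Squared Hellinger distance for Gaussians:
H^2 = 1 - sqrt(2*s1*s2/(s1^2+s2^2)) * exp(-(m1-m2)^2/(4*(s1^2+s2^2))).
s1^2 = 9, s2^2 = 1, s1^2+s2^2 = 10.
sqrt(2*3*1/(10)) = 0.774597.
(m1-m2)^2 = (1)^2 = 1.
exp(-1/(4*10)) = exp(-0.025) = 0.97531.
H^2 = 1 - 0.774597*0.97531 = 0.2445

0.2445


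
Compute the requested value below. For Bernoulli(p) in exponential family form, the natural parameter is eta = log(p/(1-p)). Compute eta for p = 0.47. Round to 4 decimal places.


Natural parameter for Bernoulli: eta = log(p/(1-p)).
p = 0.47, 1-p = 0.53.
p/(1-p) = 0.886792.
eta = log(0.886792) = -0.1201

-0.1201


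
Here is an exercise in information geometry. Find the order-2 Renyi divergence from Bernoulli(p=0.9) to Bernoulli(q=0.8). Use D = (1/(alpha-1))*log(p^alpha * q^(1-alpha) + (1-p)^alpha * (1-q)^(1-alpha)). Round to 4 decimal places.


Renyi divergence of order alpha between Bernoulli distributions:
D = (1/(alpha-1))*log(p^alpha * q^(1-alpha) + (1-p)^alpha * (1-q)^(1-alpha)).
alpha = 2, p = 0.9, q = 0.8.
p^alpha * q^(1-alpha) = 0.9^2 * 0.8^-1 = 1.0125.
(1-p)^alpha * (1-q)^(1-alpha) = 0.1^2 * 0.2^-1 = 0.05.
sum = 1.0125 + 0.05 = 1.0625.
D = (1/1)*log(1.0625) = 0.0606

0.0606


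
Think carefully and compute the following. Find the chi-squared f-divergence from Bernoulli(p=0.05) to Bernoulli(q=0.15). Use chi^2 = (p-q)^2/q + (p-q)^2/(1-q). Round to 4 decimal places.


Chi-squared divergence between Bernoulli distributions:
chi^2 = (p-q)^2/q + (p-q)^2/(1-q).
p = 0.05, q = 0.15, p-q = -0.1.
(p-q)^2 = 0.01.
term1 = 0.01/0.15 = 0.066667.
term2 = 0.01/0.85 = 0.011765.
chi^2 = 0.066667 + 0.011765 = 0.0784

0.0784


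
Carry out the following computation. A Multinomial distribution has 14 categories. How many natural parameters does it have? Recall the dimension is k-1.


Exponential family dimension calculation:
For Multinomial with k=14 categories, dim = k-1 = 13.

13


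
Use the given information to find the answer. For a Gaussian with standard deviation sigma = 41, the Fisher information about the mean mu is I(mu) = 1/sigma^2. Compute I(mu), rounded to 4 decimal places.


The Fisher information for the mean of a normal distribution is I(mu) = 1/sigma^2.
sigma = 41, so sigma^2 = 1681.
I(mu) = 1/1681 = 0.0006

0.0006


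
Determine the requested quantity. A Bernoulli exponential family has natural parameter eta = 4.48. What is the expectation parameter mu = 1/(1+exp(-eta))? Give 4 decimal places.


Dual coordinate (expectation parameter) for Bernoulli:
mu = 1/(1+exp(-eta)).
eta = 4.48.
exp(-eta) = exp(-4.48) = 0.011333.
mu = 1/(1+0.011333) = 0.9888

0.9888


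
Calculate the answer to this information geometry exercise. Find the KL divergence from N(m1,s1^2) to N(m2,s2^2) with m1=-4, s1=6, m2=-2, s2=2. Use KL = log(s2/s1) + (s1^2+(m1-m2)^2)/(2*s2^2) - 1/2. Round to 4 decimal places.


KL divergence between normal distributions:
KL = log(s2/s1) + (s1^2 + (m1-m2)^2)/(2*s2^2) - 1/2.
log(2/6) = -1.098612.
(6^2 + (-4--2)^2)/(2*2^2) = (36 + 4)/8 = 5.0.
KL = -1.098612 + 5.0 - 0.5 = 3.4014

3.4014


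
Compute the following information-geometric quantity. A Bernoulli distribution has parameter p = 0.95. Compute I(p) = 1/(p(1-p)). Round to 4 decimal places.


For Bernoulli(p), Fisher information is I(p) = 1/(p*(1-p)).
p = 0.95, 1-p = 0.05.
p*(1-p) = 0.0475.
I(p) = 1/0.0475 = 21.0526

21.0526


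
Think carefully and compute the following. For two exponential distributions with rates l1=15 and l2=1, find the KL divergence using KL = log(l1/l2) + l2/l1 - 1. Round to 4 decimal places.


KL divergence for exponential family:
KL = log(l1/l2) + l2/l1 - 1.
log(15/1) = 2.70805.
1/15 = 0.066667.
KL = 2.70805 + 0.066667 - 1 = 1.7747

1.7747


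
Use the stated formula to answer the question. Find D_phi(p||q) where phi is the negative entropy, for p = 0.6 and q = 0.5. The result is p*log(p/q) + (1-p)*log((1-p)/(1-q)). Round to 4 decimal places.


Bregman divergence with negative entropy generator:
D = p*log(p/q) + (1-p)*log((1-p)/(1-q)).
p = 0.6, q = 0.5.
p*log(p/q) = 0.6*log(0.6/0.5) = 0.109393.
(1-p)*log((1-p)/(1-q)) = 0.4*log(0.4/0.5) = -0.089257.
D = 0.109393 + -0.089257 = 0.0201

0.0201


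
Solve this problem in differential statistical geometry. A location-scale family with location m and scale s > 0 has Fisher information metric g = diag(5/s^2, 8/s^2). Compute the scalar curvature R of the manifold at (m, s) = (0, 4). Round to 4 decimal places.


The metric has the form g = (A dm^2 + B ds^2)/s^2 with A = 5, B = 8.
Substitute u = sqrt(A/B)*m: g = B*(du^2 + ds^2)/s^2, i.e. B times the
Poincare upper half-plane metric, which has constant Gaussian curvature -1.
Scaling a 2D metric by a constant c divides the Gaussian curvature by c,
so K = -1/B = -1/(8) = -0.1250 everywhere (the point (m, s) = (0, 4) is irrelevant:
the curvature is constant).
Scalar curvature in dimension 2: R = 2K = -2/(8) = -0.2500.

-0.2500


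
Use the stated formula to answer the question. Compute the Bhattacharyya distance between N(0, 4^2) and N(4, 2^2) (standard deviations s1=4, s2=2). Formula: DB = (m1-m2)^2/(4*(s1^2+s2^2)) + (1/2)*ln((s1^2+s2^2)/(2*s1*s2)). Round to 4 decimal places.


Bhattacharyya distance between two Gaussians:
DB = (m1-m2)^2/(4*(s1^2+s2^2)) + (1/2)*ln((s1^2+s2^2)/(2*s1*s2)).
(m1-m2)^2 = (-4)^2 = 16.
s1^2+s2^2 = 16 + 4 = 20.
term1 = 16/80 = 0.2.
term2 = 0.5*ln(20/16.0) = 0.111572.
DB = 0.2 + 0.111572 = 0.3116

0.3116


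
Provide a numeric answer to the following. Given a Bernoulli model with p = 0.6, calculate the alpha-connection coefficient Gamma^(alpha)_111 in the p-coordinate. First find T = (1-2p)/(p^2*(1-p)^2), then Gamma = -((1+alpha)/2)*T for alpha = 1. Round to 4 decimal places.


Skewness (Amari-Chentsov) tensor: T = (1-2p)/(p^2*(1-p)^2).
p = 0.6, 1-2p = -0.2, p^2 = 0.36, (1-p)^2 = 0.16.
T = -0.2/(0.36 * 0.16) = -3.472222.
In the p-coordinate, Gamma^(alpha) = Gamma^(0) - (alpha/2)*T with Gamma^(0) = (1/2)*g'(p) = -T/2,
so Gamma^(alpha) = -((1+alpha)/2)*T.
alpha = 1, -(1+alpha)/2 = -1.0.
Gamma = -1.0 * -3.472222 = 3.4722

3.4722


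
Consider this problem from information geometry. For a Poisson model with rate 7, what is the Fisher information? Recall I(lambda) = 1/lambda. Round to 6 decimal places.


Fisher information for Poisson: I(lambda) = 1/lambda.
lambda = 7.
I(lambda) = 1/7 = 0.142857

0.142857


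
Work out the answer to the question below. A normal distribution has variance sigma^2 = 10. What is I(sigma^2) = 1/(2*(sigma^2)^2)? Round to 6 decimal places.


Fisher information for variance: I(sigma^2) = 1/(2*sigma^4).
sigma^2 = 10, so sigma^4 = 100.
I = 1/(2*100) = 1/200 = 0.005000

0.005000


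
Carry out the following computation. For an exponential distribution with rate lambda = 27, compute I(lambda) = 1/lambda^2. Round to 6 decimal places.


Fisher information for exponential: I(lambda) = 1/lambda^2.
lambda = 27, lambda^2 = 729.
I = 1/729 = 0.001372

0.001372


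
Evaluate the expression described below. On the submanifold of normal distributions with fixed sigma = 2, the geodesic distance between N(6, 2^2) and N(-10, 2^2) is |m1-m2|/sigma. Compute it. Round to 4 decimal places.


On the fixed-variance normal subfamily, geodesic distance = |m1-m2|/sigma.
|6 - -10| = 16.
sigma = 2.
d = 16/2 = 8.0000

8.0000


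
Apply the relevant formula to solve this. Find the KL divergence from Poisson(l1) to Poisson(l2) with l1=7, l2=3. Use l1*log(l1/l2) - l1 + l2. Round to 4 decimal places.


KL divergence for Poisson:
KL = l1*log(l1/l2) - l1 + l2.
l1 = 7, l2 = 3.
log(7/3) = 0.847298.
l1*log(l1/l2) = 7 * 0.847298 = 5.931085.
KL = 5.931085 - 7 + 3 = 1.9311

1.9311


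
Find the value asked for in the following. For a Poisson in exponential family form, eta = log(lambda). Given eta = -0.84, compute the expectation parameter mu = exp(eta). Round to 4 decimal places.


Expectation parameter for Poisson exponential family:
mu = exp(eta).
eta = -0.84.
mu = exp(-0.84) = 0.4317

0.4317


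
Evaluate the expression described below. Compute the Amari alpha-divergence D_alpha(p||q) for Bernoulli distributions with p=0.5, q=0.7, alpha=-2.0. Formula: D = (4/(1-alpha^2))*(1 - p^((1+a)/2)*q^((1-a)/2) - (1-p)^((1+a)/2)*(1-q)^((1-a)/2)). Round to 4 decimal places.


Amari alpha-divergence:
D = (4/(1-alpha^2))*(1 - p^((1+a)/2)*q^((1-a)/2) - (1-p)^((1+a)/2)*(1-q)^((1-a)/2)).
alpha = -2.0, p = 0.5, q = 0.7.
e1 = (1+alpha)/2 = -0.5, e2 = (1-alpha)/2 = 1.5.
t1 = p^e1 * q^e2 = 0.5^-0.5 * 0.7^1.5 = 0.828251.
t2 = (1-p)^e1 * (1-q)^e2 = 0.5^-0.5 * 0.3^1.5 = 0.232379.
4/(1-alpha^2) = -1.333333.
D = -1.333333*(1 - 0.828251 - 0.232379) = 0.0808

0.0808


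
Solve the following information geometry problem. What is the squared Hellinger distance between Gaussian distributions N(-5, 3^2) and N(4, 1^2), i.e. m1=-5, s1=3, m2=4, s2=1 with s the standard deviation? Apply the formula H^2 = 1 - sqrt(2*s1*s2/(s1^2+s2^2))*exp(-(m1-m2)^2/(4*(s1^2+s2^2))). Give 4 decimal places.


Squared Hellinger distance for Gaussians:
H^2 = 1 - sqrt(2*s1*s2/(s1^2+s2^2)) * exp(-(m1-m2)^2/(4*(s1^2+s2^2))).
s1^2 = 9, s2^2 = 1, s1^2+s2^2 = 10.
sqrt(2*3*1/(10)) = 0.774597.
(m1-m2)^2 = (-9)^2 = 81.
exp(-81/(4*10)) = exp(-2.025) = 0.131994.
H^2 = 1 - 0.774597*0.131994 = 0.8978

0.8978


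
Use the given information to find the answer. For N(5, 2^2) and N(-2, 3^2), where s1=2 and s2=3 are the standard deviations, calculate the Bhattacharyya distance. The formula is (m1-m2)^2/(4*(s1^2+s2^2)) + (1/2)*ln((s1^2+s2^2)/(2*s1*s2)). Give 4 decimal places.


Bhattacharyya distance between two Gaussians:
DB = (m1-m2)^2/(4*(s1^2+s2^2)) + (1/2)*ln((s1^2+s2^2)/(2*s1*s2)).
(m1-m2)^2 = (7)^2 = 49.
s1^2+s2^2 = 4 + 9 = 13.
term1 = 49/52 = 0.942308.
term2 = 0.5*ln(13/12.0) = 0.040021.
DB = 0.942308 + 0.040021 = 0.9823

0.9823


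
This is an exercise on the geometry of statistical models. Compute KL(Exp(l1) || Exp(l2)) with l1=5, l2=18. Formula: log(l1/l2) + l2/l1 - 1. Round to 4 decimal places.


KL divergence for exponential family:
KL = log(l1/l2) + l2/l1 - 1.
log(5/18) = -1.280934.
18/5 = 3.6.
KL = -1.280934 + 3.6 - 1 = 1.3191

1.3191


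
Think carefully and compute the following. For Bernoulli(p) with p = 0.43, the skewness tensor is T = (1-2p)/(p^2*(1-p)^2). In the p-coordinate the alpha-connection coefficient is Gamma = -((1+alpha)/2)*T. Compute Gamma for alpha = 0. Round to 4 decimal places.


Skewness (Amari-Chentsov) tensor: T = (1-2p)/(p^2*(1-p)^2).
p = 0.43, 1-2p = 0.14, p^2 = 0.1849, (1-p)^2 = 0.3249.
T = 0.14/(0.1849 * 0.3249) = 2.330459.
In the p-coordinate, Gamma^(alpha) = Gamma^(0) - (alpha/2)*T with Gamma^(0) = (1/2)*g'(p) = -T/2,
so Gamma^(alpha) = -((1+alpha)/2)*T.
alpha = 0, -(1+alpha)/2 = -0.5.
Gamma = -0.5 * 2.330459 = -1.1652

-1.1652


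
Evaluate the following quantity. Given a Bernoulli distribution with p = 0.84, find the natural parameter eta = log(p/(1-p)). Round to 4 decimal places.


Natural parameter for Bernoulli: eta = log(p/(1-p)).
p = 0.84, 1-p = 0.16.
p/(1-p) = 5.25.
eta = log(5.25) = 1.6582

1.6582


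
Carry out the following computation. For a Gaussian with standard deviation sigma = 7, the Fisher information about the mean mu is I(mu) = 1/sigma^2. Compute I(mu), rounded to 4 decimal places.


The Fisher information for the mean of a normal distribution is I(mu) = 1/sigma^2.
sigma = 7, so sigma^2 = 49.
I(mu) = 1/49 = 0.0204

0.0204


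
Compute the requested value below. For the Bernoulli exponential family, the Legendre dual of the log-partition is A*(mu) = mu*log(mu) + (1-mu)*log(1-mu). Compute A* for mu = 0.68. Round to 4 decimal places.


Legendre transform for Bernoulli:
A*(mu) = mu*log(mu) + (1-mu)*log(1-mu).
mu = 0.68, 1-mu = 0.32.
mu*log(mu) = 0.68*log(0.68) = -0.26225.
(1-mu)*log(1-mu) = 0.32*log(0.32) = -0.364619.
A* = -0.26225 + -0.364619 = -0.6269

-0.6269


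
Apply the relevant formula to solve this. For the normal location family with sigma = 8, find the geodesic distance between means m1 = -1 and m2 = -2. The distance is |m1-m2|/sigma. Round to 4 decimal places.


On the fixed-variance normal subfamily, geodesic distance = |m1-m2|/sigma.
|-1 - -2| = 1.
sigma = 8.
d = 1/8 = 0.1250

0.1250


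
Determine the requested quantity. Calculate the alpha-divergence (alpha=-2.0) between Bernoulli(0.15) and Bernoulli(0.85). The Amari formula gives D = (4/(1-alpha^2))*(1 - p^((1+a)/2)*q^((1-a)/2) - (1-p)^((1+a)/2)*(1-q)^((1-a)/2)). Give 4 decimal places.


Amari alpha-divergence:
D = (4/(1-alpha^2))*(1 - p^((1+a)/2)*q^((1-a)/2) - (1-p)^((1+a)/2)*(1-q)^((1-a)/2)).
alpha = -2.0, p = 0.15, q = 0.85.
e1 = (1+alpha)/2 = -0.5, e2 = (1-alpha)/2 = 1.5.
t1 = p^e1 * q^e2 = 0.15^-0.5 * 0.85^1.5 = 2.023405.
t2 = (1-p)^e1 * (1-q)^e2 = 0.85^-0.5 * 0.15^1.5 = 0.063013.
4/(1-alpha^2) = -1.333333.
D = -1.333333*(1 - 2.023405 - 0.063013) = 1.4486

1.4486


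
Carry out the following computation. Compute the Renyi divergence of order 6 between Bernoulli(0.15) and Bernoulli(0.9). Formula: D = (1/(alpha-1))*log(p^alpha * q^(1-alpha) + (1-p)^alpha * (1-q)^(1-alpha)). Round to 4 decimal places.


Renyi divergence of order alpha between Bernoulli distributions:
D = (1/(alpha-1))*log(p^alpha * q^(1-alpha) + (1-p)^alpha * (1-q)^(1-alpha)).
alpha = 6, p = 0.15, q = 0.9.
p^alpha * q^(1-alpha) = 0.15^6 * 0.9^-5 = 1.9e-05.
(1-p)^alpha * (1-q)^(1-alpha) = 0.85^6 * 0.1^-5 = 37714.951563.
sum = 1.9e-05 + 37714.951563 = 37714.951582.
D = (1/5)*log(37714.951582) = 2.1076

2.1076


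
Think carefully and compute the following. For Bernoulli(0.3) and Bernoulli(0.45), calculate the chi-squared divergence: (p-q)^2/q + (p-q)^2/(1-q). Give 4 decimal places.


Chi-squared divergence between Bernoulli distributions:
chi^2 = (p-q)^2/q + (p-q)^2/(1-q).
p = 0.3, q = 0.45, p-q = -0.15.
(p-q)^2 = 0.0225.
term1 = 0.0225/0.45 = 0.05.
term2 = 0.0225/0.55 = 0.040909.
chi^2 = 0.05 + 0.040909 = 0.0909

0.0909


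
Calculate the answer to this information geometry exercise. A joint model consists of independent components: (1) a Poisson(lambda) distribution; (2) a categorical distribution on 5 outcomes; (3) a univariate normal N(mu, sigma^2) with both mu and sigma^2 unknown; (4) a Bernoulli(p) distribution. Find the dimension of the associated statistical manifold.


The dimension of a statistical manifold equals the number of free
(independent) real parameters of the model. For a product of independent
blocks the parameter counts add.
- Poisson (lambda): 1.
- categorical on 5 outcomes (probabilities sum to 1): 5-1 = 4.
- normal (mu, sigma^2): 2.
- Bernoulli (p): 1.
Total = 1 + 4 + 2 + 1 = 8.
Dimension = 8

8


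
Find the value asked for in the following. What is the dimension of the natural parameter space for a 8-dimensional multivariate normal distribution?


Exponential family dimension calculation:
For 8-dim MVN: mean has 8 params, covariance has 8*9/2 = 36 unique entries.
Total dim = 8 + 36 = 44.

44


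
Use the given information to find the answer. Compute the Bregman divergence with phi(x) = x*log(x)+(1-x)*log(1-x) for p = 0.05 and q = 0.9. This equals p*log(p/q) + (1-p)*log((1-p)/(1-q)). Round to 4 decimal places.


Bregman divergence with negative entropy generator:
D = p*log(p/q) + (1-p)*log((1-p)/(1-q)).
p = 0.05, q = 0.9.
p*log(p/q) = 0.05*log(0.05/0.9) = -0.144519.
(1-p)*log((1-p)/(1-q)) = 0.95*log(0.95/0.1) = 2.138727.
D = -0.144519 + 2.138727 = 1.9942

1.9942


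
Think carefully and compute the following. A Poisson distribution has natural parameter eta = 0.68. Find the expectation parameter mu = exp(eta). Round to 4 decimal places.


Expectation parameter for Poisson exponential family:
mu = exp(eta).
eta = 0.68.
mu = exp(0.68) = 1.9739

1.9739


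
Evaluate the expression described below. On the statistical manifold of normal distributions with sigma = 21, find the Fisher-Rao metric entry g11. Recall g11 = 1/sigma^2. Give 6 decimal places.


For the 2-parameter normal family, the Fisher metric has:
  g11 = 1/sigma^2, g22 = 2/sigma^2.
sigma = 21, sigma^2 = 441.
g11 = 0.002268

0.002268


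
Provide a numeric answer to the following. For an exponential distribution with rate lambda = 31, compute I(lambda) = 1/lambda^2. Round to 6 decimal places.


Fisher information for exponential: I(lambda) = 1/lambda^2.
lambda = 31, lambda^2 = 961.
I = 1/961 = 0.001041

0.001041


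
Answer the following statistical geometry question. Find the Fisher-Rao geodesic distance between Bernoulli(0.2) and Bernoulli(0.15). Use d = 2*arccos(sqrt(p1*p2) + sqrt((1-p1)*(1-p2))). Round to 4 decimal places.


Geodesic distance on Bernoulli manifold:
d(p1,p2) = 2*arccos(sqrt(p1*p2) + sqrt((1-p1)*(1-p2))).
sqrt(p1*p2) = sqrt(0.2*0.15) = 0.173205.
sqrt((1-p1)*(1-p2)) = sqrt(0.8*0.85) = 0.824621.
arg = 0.173205 + 0.824621 = 0.997826.
d = 2*arccos(0.997826) = 0.1319

0.1319


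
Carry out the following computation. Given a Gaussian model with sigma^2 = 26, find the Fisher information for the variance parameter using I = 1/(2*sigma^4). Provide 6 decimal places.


Fisher information for variance: I(sigma^2) = 1/(2*sigma^4).
sigma^2 = 26, so sigma^4 = 676.
I = 1/(2*676) = 1/1352 = 0.000740

0.000740


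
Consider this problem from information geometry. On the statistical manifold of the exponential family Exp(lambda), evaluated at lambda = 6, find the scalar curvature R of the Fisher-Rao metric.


This family has a single free parameter, so its statistical manifold
is 1-dimensional. The Riemann curvature tensor of any 1-dimensional
Riemannian manifold vanishes identically, so R = 0.

0


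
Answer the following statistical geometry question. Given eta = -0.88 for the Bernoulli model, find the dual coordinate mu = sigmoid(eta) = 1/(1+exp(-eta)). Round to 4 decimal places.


Dual coordinate (expectation parameter) for Bernoulli:
mu = 1/(1+exp(-eta)).
eta = -0.88.
exp(-eta) = exp(0.88) = 2.4109.
mu = 1/(1+2.4109) = 0.2932

0.2932


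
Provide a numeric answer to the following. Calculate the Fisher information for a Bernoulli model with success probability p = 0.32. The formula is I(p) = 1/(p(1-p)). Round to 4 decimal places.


For Bernoulli(p), Fisher information is I(p) = 1/(p*(1-p)).
p = 0.32, 1-p = 0.68.
p*(1-p) = 0.2176.
I(p) = 1/0.2176 = 4.5956

4.5956


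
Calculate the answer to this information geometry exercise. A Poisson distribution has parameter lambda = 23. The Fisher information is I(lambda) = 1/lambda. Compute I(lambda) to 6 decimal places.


Fisher information for Poisson: I(lambda) = 1/lambda.
lambda = 23.
I(lambda) = 1/23 = 0.043478

0.043478


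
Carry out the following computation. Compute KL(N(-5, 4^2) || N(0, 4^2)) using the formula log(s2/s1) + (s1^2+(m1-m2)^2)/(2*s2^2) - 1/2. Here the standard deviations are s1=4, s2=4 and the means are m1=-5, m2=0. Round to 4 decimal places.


KL divergence between normal distributions:
KL = log(s2/s1) + (s1^2 + (m1-m2)^2)/(2*s2^2) - 1/2.
log(4/4) = 0.0.
(4^2 + (-5-0)^2)/(2*4^2) = (16 + 25)/32 = 1.28125.
KL = 0.0 + 1.28125 - 0.5 = 0.7813

0.7813


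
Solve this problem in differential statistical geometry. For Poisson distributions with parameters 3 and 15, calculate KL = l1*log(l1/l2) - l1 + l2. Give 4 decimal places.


KL divergence for Poisson:
KL = l1*log(l1/l2) - l1 + l2.
l1 = 3, l2 = 15.
log(3/15) = -1.609438.
l1*log(l1/l2) = 3 * -1.609438 = -4.828314.
KL = -4.828314 - 3 + 15 = 7.1717

7.1717


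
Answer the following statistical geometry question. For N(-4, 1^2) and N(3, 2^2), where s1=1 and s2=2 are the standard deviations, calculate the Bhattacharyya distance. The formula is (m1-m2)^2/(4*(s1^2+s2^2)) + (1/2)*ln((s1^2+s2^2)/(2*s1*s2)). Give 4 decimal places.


Bhattacharyya distance between two Gaussians:
DB = (m1-m2)^2/(4*(s1^2+s2^2)) + (1/2)*ln((s1^2+s2^2)/(2*s1*s2)).
(m1-m2)^2 = (-7)^2 = 49.
s1^2+s2^2 = 1 + 4 = 5.
term1 = 49/20 = 2.45.
term2 = 0.5*ln(5/4.0) = 0.111572.
DB = 2.45 + 0.111572 = 2.5616

2.5616


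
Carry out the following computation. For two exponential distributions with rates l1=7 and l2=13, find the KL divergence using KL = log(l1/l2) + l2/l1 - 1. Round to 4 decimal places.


KL divergence for exponential family:
KL = log(l1/l2) + l2/l1 - 1.
log(7/13) = -0.619039.
13/7 = 1.857143.
KL = -0.619039 + 1.857143 - 1 = 0.2381

0.2381


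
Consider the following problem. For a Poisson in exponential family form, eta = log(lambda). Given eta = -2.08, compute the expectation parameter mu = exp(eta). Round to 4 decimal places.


Expectation parameter for Poisson exponential family:
mu = exp(eta).
eta = -2.08.
mu = exp(-2.08) = 0.1249

0.1249


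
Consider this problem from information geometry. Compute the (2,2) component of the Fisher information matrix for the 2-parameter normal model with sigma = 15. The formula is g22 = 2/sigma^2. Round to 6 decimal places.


For the 2-parameter normal family, the Fisher metric has:
  g11 = 1/sigma^2, g22 = 2/sigma^2.
sigma = 15, sigma^2 = 225.
g22 = 0.008889

0.008889


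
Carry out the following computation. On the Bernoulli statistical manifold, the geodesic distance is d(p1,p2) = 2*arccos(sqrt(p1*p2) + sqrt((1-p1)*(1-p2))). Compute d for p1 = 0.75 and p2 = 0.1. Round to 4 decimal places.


Geodesic distance on Bernoulli manifold:
d(p1,p2) = 2*arccos(sqrt(p1*p2) + sqrt((1-p1)*(1-p2))).
sqrt(p1*p2) = sqrt(0.75*0.1) = 0.273861.
sqrt((1-p1)*(1-p2)) = sqrt(0.25*0.9) = 0.474342.
arg = 0.273861 + 0.474342 = 0.748203.
d = 2*arccos(0.748203) = 1.4509

1.4509


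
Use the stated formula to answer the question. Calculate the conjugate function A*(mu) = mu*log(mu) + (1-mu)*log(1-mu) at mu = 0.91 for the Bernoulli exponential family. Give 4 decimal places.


Legendre transform for Bernoulli:
A*(mu) = mu*log(mu) + (1-mu)*log(1-mu).
mu = 0.91, 1-mu = 0.09.
mu*log(mu) = 0.91*log(0.91) = -0.085823.
(1-mu)*log(1-mu) = 0.09*log(0.09) = -0.216715.
A* = -0.085823 + -0.216715 = -0.3025

-0.3025


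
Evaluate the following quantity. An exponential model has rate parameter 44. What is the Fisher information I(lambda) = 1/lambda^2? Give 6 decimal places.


Fisher information for exponential: I(lambda) = 1/lambda^2.
lambda = 44, lambda^2 = 1936.
I = 1/1936 = 0.000517

0.000517


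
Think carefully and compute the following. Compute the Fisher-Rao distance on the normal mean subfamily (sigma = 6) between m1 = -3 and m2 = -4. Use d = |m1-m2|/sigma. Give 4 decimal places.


On the fixed-variance normal subfamily, geodesic distance = |m1-m2|/sigma.
|-3 - -4| = 1.
sigma = 6.
d = 1/6 = 0.1667

0.1667


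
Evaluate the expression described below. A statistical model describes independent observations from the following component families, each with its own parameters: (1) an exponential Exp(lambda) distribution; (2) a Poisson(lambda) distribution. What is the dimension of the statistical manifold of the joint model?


The dimension of a statistical manifold equals the number of free
(independent) real parameters of the model. For a product of independent
blocks the parameter counts add.
- exponential (lambda): 1.
- Poisson (lambda): 1.
Total = 1 + 1 = 2.
Dimension = 2

2


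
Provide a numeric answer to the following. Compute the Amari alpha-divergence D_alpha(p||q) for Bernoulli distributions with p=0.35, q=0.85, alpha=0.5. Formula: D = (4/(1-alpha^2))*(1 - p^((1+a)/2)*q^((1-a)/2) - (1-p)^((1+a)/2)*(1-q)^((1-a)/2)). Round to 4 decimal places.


Amari alpha-divergence:
D = (4/(1-alpha^2))*(1 - p^((1+a)/2)*q^((1-a)/2) - (1-p)^((1+a)/2)*(1-q)^((1-a)/2)).
alpha = 0.5, p = 0.35, q = 0.85.
e1 = (1+alpha)/2 = 0.75, e2 = (1-alpha)/2 = 0.25.
t1 = p^e1 * q^e2 = 0.35^0.75 * 0.85^0.25 = 0.436924.
t2 = (1-p)^e1 * (1-q)^e2 = 0.65^0.75 * 0.15^0.25 = 0.450514.
4/(1-alpha^2) = 5.333333.
D = 5.333333*(1 - 0.436924 - 0.450514) = 0.6003

0.6003


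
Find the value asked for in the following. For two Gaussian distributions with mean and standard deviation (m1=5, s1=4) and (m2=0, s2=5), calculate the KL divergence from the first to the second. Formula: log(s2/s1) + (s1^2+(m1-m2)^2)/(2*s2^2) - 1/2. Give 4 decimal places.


KL divergence between normal distributions:
KL = log(s2/s1) + (s1^2 + (m1-m2)^2)/(2*s2^2) - 1/2.
log(5/4) = 0.223144.
(4^2 + (5-0)^2)/(2*5^2) = (16 + 25)/50 = 0.82.
KL = 0.223144 + 0.82 - 0.5 = 0.5431

0.5431


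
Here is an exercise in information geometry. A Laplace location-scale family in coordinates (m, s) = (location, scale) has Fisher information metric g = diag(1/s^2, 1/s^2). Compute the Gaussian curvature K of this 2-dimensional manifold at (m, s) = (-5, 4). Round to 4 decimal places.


The metric has the form g = (A dm^2 + B ds^2)/s^2 with A = 1, B = 1.
Substitute u = sqrt(A/B)*m: g = B*(du^2 + ds^2)/s^2, i.e. B times the
Poincare upper half-plane metric, which has constant Gaussian curvature -1.
Scaling a 2D metric by a constant c divides the Gaussian curvature by c,
so K = -1/B = -1/(1) = -1.0000 everywhere (the point (m, s) = (-5, 4) is irrelevant:
the curvature is constant).
The requested Gaussian curvature is K = -1.0000.

-1.0000


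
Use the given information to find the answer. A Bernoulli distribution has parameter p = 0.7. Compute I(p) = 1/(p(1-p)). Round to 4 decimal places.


For Bernoulli(p), Fisher information is I(p) = 1/(p*(1-p)).
p = 0.7, 1-p = 0.3.
p*(1-p) = 0.21.
I(p) = 1/0.21 = 4.7619

4.7619


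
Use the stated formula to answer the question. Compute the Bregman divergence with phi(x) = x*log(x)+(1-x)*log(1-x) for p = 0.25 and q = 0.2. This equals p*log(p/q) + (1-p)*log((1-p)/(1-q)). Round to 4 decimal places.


Bregman divergence with negative entropy generator:
D = p*log(p/q) + (1-p)*log((1-p)/(1-q)).
p = 0.25, q = 0.2.
p*log(p/q) = 0.25*log(0.25/0.2) = 0.055786.
(1-p)*log((1-p)/(1-q)) = 0.75*log(0.75/0.8) = -0.048404.
D = 0.055786 + -0.048404 = 0.0074

0.0074


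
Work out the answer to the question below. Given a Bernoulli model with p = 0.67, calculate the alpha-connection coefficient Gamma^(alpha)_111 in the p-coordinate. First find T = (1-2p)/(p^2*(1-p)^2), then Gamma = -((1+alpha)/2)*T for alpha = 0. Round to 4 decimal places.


Skewness (Amari-Chentsov) tensor: T = (1-2p)/(p^2*(1-p)^2).
p = 0.67, 1-2p = -0.34, p^2 = 0.4489, (1-p)^2 = 0.1089.
T = -0.34/(0.4489 * 0.1089) = -6.955069.
In the p-coordinate, Gamma^(alpha) = Gamma^(0) - (alpha/2)*T with Gamma^(0) = (1/2)*g'(p) = -T/2,
so Gamma^(alpha) = -((1+alpha)/2)*T.
alpha = 0, -(1+alpha)/2 = -0.5.
Gamma = -0.5 * -6.955069 = 3.4775

3.4775


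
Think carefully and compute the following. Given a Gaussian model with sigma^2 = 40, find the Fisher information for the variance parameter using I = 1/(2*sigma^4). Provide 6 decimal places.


Fisher information for variance: I(sigma^2) = 1/(2*sigma^4).
sigma^2 = 40, so sigma^4 = 1600.
I = 1/(2*1600) = 1/3200 = 0.000313

0.000313


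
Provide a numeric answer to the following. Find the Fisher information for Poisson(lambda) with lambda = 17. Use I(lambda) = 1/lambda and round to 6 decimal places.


Fisher information for Poisson: I(lambda) = 1/lambda.
lambda = 17.
I(lambda) = 1/17 = 0.058824

0.058824


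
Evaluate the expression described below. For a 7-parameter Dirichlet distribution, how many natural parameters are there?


Exponential family dimension calculation:
Dirichlet with 7 components has 7 natural parameters.

7


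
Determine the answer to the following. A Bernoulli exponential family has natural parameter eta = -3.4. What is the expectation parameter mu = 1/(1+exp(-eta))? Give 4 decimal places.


Dual coordinate (expectation parameter) for Bernoulli:
mu = 1/(1+exp(-eta)).
eta = -3.4.
exp(-eta) = exp(3.4) = 29.9641.
mu = 1/(1+29.9641) = 0.0323

0.0323


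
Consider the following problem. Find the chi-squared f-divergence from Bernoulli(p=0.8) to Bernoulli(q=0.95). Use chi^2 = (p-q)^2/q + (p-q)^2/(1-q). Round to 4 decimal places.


Chi-squared divergence between Bernoulli distributions:
chi^2 = (p-q)^2/q + (p-q)^2/(1-q).
p = 0.8, q = 0.95, p-q = -0.15.
(p-q)^2 = 0.0225.
term1 = 0.0225/0.95 = 0.023684.
term2 = 0.0225/0.05 = 0.45.
chi^2 = 0.023684 + 0.45 = 0.4737

0.4737


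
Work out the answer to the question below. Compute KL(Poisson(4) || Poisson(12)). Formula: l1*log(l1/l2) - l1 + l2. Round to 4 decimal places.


KL divergence for Poisson:
KL = l1*log(l1/l2) - l1 + l2.
l1 = 4, l2 = 12.
log(4/12) = -1.098612.
l1*log(l1/l2) = 4 * -1.098612 = -4.394449.
KL = -4.394449 - 4 + 12 = 3.6056

3.6056


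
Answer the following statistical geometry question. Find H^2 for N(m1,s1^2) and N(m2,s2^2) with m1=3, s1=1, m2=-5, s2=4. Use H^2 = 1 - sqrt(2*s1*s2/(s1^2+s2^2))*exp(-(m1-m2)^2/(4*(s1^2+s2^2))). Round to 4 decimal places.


Squared Hellinger distance for Gaussians:
H^2 = 1 - sqrt(2*s1*s2/(s1^2+s2^2)) * exp(-(m1-m2)^2/(4*(s1^2+s2^2))).
s1^2 = 1, s2^2 = 16, s1^2+s2^2 = 17.
sqrt(2*1*4/(17)) = 0.685994.
(m1-m2)^2 = (8)^2 = 64.
exp(-64/(4*17)) = exp(-0.941176) = 0.390169.
H^2 = 1 - 0.685994*0.390169 = 0.7323

0.7323


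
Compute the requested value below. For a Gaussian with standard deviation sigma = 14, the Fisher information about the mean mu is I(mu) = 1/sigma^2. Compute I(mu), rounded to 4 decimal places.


The Fisher information for the mean of a normal distribution is I(mu) = 1/sigma^2.
sigma = 14, so sigma^2 = 196.
I(mu) = 1/196 = 0.0051

0.0051


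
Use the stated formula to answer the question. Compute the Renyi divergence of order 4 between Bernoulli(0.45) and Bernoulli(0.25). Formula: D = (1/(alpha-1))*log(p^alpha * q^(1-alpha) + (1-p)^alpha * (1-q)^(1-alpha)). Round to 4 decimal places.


Renyi divergence of order alpha between Bernoulli distributions:
D = (1/(alpha-1))*log(p^alpha * q^(1-alpha) + (1-p)^alpha * (1-q)^(1-alpha)).
alpha = 4, p = 0.45, q = 0.25.
p^alpha * q^(1-alpha) = 0.45^4 * 0.25^-3 = 2.6244.
(1-p)^alpha * (1-q)^(1-alpha) = 0.55^4 * 0.75^-3 = 0.216904.
sum = 2.6244 + 0.216904 = 2.841304.
D = (1/3)*log(2.841304) = 0.3481

0.3481


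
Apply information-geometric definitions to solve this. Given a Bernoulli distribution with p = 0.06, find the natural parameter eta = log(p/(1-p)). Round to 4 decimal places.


Natural parameter for Bernoulli: eta = log(p/(1-p)).
p = 0.06, 1-p = 0.94.
p/(1-p) = 0.06383.
eta = log(0.06383) = -2.7515

-2.7515


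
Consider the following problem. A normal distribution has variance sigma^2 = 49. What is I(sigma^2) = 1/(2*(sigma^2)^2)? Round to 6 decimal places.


Fisher information for variance: I(sigma^2) = 1/(2*sigma^4).
sigma^2 = 49, so sigma^4 = 2401.
I = 1/(2*2401) = 1/4802 = 0.000208

0.000208


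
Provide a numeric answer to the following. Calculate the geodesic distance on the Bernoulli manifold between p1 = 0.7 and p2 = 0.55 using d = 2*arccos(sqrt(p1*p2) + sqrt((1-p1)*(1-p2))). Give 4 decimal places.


Geodesic distance on Bernoulli manifold:
d(p1,p2) = 2*arccos(sqrt(p1*p2) + sqrt((1-p1)*(1-p2))).
sqrt(p1*p2) = sqrt(0.7*0.55) = 0.620484.
sqrt((1-p1)*(1-p2)) = sqrt(0.3*0.45) = 0.367423.
arg = 0.620484 + 0.367423 = 0.987907.
d = 2*arccos(0.987907) = 0.3113

0.3113


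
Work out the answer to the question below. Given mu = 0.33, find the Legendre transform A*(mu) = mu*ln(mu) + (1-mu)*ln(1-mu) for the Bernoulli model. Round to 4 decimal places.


Legendre transform for Bernoulli:
A*(mu) = mu*log(mu) + (1-mu)*log(1-mu).
mu = 0.33, 1-mu = 0.67.
mu*log(mu) = 0.33*log(0.33) = -0.365859.
(1-mu)*log(1-mu) = 0.67*log(0.67) = -0.26832.
A* = -0.365859 + -0.26832 = -0.6342

-0.6342


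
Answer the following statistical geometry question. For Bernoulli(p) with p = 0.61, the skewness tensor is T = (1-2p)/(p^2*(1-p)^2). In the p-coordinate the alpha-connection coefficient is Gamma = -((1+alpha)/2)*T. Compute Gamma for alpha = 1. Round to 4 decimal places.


Skewness (Amari-Chentsov) tensor: T = (1-2p)/(p^2*(1-p)^2).
p = 0.61, 1-2p = -0.22, p^2 = 0.3721, (1-p)^2 = 0.1521.
T = -0.22/(0.3721 * 0.1521) = -3.887172.
In the p-coordinate, Gamma^(alpha) = Gamma^(0) - (alpha/2)*T with Gamma^(0) = (1/2)*g'(p) = -T/2,
so Gamma^(alpha) = -((1+alpha)/2)*T.
alpha = 1, -(1+alpha)/2 = -1.0.
Gamma = -1.0 * -3.887172 = 3.8872

3.8872


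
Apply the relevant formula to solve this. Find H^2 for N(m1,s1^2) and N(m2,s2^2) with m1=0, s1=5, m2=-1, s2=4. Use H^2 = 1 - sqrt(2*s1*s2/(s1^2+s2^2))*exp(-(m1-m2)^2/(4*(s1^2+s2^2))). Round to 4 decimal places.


Squared Hellinger distance for Gaussians:
H^2 = 1 - sqrt(2*s1*s2/(s1^2+s2^2)) * exp(-(m1-m2)^2/(4*(s1^2+s2^2))).
s1^2 = 25, s2^2 = 16, s1^2+s2^2 = 41.
sqrt(2*5*4/(41)) = 0.98773.
(m1-m2)^2 = (1)^2 = 1.
exp(-1/(4*41)) = exp(-0.006098) = 0.993921.
H^2 = 1 - 0.98773*0.993921 = 0.0183

0.0183
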